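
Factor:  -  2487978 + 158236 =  - 2329742 =- 2^1*19^1*37^1 * 1657^1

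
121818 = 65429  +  56389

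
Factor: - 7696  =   - 2^4* 13^1*37^1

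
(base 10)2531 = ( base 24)49b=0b100111100011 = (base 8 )4743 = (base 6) 15415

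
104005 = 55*1891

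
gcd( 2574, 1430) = 286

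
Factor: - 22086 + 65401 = 43315 = 5^1*8663^1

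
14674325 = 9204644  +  5469681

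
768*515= 395520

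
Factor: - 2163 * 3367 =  - 3^1*7^2 * 13^1*37^1*103^1=-7282821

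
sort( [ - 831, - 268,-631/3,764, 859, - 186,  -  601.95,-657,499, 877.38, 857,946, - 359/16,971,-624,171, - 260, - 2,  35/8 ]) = [ - 831, - 657,-624, - 601.95, - 268, - 260, - 631/3 ,-186, - 359/16, - 2,35/8,171, 499, 764,857, 859,877.38, 946,971 ]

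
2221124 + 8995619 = 11216743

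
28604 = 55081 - 26477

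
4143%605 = 513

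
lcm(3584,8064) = 32256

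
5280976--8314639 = 13595615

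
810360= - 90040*(-9)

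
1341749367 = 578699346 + 763050021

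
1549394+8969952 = 10519346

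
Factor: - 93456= - 2^4*3^2 *11^1*59^1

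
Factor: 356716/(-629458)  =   - 514/907 = -2^1*257^1*907^( - 1)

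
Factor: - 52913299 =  - 17^2*183091^1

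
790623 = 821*963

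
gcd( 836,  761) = 1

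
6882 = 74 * 93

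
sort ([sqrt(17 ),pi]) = [pi,sqrt(17) ]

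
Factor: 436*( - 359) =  - 156524= - 2^2 * 109^1*359^1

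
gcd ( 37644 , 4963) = 1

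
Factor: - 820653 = - 3^1*273551^1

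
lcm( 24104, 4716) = 216936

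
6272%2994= 284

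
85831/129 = 85831/129=665.36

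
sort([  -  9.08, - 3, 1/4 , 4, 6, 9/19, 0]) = [  -  9.08 , - 3,0, 1/4,9/19 , 4 , 6] 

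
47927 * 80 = 3834160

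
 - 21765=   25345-47110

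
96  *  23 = 2208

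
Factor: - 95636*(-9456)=904334016 = 2^6 *3^1 *197^1*23909^1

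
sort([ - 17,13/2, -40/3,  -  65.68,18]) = [- 65.68,-17, - 40/3, 13/2, 18]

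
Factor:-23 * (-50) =1150 = 2^1*5^2*23^1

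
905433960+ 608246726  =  1513680686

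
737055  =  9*81895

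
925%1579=925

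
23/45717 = 23/45717 = 0.00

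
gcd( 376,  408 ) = 8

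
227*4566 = 1036482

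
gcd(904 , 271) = 1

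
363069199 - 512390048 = -149320849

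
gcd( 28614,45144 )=114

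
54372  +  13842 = 68214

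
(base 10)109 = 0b1101101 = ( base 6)301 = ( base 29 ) 3m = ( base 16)6D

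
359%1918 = 359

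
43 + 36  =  79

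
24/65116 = 6/16279 = 0.00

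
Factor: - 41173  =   - 11^1*19^1*197^1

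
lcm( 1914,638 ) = 1914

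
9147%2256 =123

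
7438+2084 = 9522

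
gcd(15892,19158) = 2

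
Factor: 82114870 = 2^1*5^1*211^1*38917^1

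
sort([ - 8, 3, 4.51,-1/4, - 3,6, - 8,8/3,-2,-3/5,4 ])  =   [ - 8,- 8, - 3 , - 2, - 3/5, - 1/4, 8/3,3,4,4.51,6]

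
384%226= 158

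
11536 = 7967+3569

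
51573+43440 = 95013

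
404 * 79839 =32254956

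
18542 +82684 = 101226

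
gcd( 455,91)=91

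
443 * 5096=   2257528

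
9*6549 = 58941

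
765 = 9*85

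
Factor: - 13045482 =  - 2^1 * 3^3*31^1*7793^1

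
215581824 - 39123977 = 176457847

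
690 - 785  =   - 95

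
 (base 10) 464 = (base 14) 252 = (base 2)111010000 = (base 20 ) 134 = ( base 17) 1A5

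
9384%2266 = 320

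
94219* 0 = 0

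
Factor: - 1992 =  - 2^3 * 3^1*83^1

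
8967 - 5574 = 3393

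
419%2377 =419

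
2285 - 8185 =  - 5900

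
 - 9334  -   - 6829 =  - 2505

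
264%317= 264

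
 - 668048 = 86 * (-7768)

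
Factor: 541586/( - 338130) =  - 937/585= -3^( - 2)*5^( - 1 )*13^ ( - 1 )*937^1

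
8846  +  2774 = 11620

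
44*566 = 24904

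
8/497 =8/497 = 0.02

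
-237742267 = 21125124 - 258867391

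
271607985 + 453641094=725249079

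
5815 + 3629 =9444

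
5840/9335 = 1168/1867 = 0.63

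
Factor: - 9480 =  - 2^3*3^1* 5^1 *79^1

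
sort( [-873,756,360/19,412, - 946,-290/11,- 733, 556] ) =[ - 946, - 873,- 733,-290/11,360/19,412,556,756]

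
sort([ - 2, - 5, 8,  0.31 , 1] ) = [-5, - 2,0.31, 1, 8]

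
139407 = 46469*3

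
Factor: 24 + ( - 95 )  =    -  71^1 =- 71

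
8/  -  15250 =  - 1 + 7621/7625 = - 0.00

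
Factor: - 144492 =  - 2^2*3^1*12041^1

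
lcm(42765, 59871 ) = 299355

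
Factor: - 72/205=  - 2^3*3^2*5^ ( - 1)*41^(  -  1)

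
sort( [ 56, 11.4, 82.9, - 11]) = [ - 11, 11.4,56, 82.9] 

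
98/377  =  98/377  =  0.26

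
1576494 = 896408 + 680086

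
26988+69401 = 96389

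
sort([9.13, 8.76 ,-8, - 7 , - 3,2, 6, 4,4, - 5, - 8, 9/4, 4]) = [ -8, - 8, - 7, - 5, - 3,2, 9/4, 4, 4 , 4, 6, 8.76,9.13]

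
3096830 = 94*32945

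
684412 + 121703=806115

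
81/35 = 2+11/35 = 2.31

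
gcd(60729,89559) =93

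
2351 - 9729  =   - 7378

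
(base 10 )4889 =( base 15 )16ae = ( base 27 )6J2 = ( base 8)11431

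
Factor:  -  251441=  - 31^1 * 8111^1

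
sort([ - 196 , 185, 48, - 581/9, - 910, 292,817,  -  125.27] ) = [-910,-196 , - 125.27, - 581/9, 48, 185,292,817 ] 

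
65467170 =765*85578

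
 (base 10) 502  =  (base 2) 111110110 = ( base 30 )GM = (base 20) 152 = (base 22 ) 10i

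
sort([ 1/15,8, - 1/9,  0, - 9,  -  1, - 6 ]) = [ - 9, - 6, - 1, - 1/9,0,1/15, 8 ]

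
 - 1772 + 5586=3814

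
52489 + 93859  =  146348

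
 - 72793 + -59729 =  -132522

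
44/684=11/171 = 0.06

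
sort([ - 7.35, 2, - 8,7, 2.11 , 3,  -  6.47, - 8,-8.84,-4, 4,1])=[ - 8.84, - 8, - 8, - 7.35,  -  6.47, - 4,1,2 , 2.11, 3, 4,7]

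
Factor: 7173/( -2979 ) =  - 331^(  -  1 )*797^1  =  - 797/331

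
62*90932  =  5637784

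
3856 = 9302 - 5446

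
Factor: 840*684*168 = 96526080=2^8*3^4 * 5^1 * 7^2 * 19^1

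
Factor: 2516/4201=2^2*17^1*37^1*4201^( - 1 ) 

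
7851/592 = 13+155/592 = 13.26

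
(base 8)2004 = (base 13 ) 611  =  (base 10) 1028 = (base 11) 855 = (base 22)22G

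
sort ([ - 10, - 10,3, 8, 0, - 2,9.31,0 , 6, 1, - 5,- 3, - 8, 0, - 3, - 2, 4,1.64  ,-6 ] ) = [ - 10, - 10, - 8, - 6, - 5, - 3, - 3, - 2, - 2,0,0 , 0, 1, 1.64,3,4, 6,8,9.31] 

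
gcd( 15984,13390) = 2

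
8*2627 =21016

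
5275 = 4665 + 610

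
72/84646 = 36/42323=0.00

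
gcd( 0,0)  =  0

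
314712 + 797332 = 1112044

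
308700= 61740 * 5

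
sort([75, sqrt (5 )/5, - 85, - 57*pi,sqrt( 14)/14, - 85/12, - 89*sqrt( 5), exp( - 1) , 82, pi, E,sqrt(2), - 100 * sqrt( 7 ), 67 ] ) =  [- 100*sqrt( 7 ), - 89 * sqrt( 5 ), - 57 * pi, - 85, - 85/12, sqrt( 14 ) /14,exp ( - 1 ), sqrt (5)/5,sqrt( 2 ), E, pi, 67, 75,82] 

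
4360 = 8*545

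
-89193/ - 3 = 29731/1=29731.00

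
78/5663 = 78/5663 = 0.01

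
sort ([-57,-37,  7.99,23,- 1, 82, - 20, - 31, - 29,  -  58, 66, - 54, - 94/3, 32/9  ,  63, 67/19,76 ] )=[ - 58, - 57, - 54, - 37, - 94/3,-31,-29, - 20,-1,67/19, 32/9,7.99, 23, 63  ,  66, 76, 82] 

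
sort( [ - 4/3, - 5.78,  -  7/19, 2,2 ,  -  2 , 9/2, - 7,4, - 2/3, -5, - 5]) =[ - 7,-5.78 , - 5, - 5, -2, - 4/3, - 2/3, - 7/19,2, 2,4, 9/2]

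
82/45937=82/45937 = 0.00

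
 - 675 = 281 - 956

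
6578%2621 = 1336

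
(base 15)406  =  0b1110001010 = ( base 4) 32022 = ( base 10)906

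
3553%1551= 451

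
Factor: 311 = 311^1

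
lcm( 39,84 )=1092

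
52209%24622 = 2965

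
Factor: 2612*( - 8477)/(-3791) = 2^2*7^2*17^ ( - 1)*173^1*223^(  -  1)*653^1  =  22141924/3791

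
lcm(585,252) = 16380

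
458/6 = 229/3 = 76.33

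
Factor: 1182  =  2^1*3^1 * 197^1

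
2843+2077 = 4920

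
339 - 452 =  -  113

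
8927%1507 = 1392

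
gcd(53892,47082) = 6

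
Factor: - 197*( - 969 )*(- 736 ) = -2^5 * 3^1 * 17^1 * 19^1 * 23^1 * 197^1 =- 140497248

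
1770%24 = 18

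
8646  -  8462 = 184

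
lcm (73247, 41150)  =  3662350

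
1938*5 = 9690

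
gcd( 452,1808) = 452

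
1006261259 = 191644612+814616647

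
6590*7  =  46130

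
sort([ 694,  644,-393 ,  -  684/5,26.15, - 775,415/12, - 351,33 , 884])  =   [ - 775 , - 393,-351, - 684/5 , 26.15, 33, 415/12,  644,694, 884 ]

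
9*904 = 8136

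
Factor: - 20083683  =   - 3^1*6694561^1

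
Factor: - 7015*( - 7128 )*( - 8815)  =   - 2^3*3^4*5^2*11^1*23^1*  41^1*43^1*61^1 = - 440775739800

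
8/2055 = 8/2055=0.00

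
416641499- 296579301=120062198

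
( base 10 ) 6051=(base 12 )3603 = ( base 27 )883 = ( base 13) 29A6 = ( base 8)13643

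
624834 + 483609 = 1108443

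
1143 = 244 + 899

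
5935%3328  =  2607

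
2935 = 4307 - 1372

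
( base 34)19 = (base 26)1H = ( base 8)53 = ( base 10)43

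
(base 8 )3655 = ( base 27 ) 2il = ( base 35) 1l5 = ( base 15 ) 8b0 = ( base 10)1965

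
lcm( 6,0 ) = 0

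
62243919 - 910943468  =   - 848699549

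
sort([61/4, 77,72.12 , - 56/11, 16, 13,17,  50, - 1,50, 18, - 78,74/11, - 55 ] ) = [ - 78,  -  55, - 56/11 , - 1,74/11,  13,61/4, 16, 17, 18,  50, 50,  72.12,  77 ] 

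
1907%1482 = 425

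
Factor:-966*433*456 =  - 2^4*3^2*7^1*19^1*23^1  *433^1= -190734768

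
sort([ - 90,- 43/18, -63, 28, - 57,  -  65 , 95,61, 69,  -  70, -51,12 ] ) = [ - 90,  -  70, - 65,  -  63, - 57, - 51 ,- 43/18,12, 28,61,69, 95 ]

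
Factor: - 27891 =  - 3^3*1033^1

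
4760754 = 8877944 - 4117190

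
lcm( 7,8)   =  56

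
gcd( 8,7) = 1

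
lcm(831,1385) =4155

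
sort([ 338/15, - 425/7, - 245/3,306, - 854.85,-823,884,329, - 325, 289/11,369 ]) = [-854.85,-823 , -325, - 245/3, - 425/7, 338/15, 289/11, 306,329,369,884 ]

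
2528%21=8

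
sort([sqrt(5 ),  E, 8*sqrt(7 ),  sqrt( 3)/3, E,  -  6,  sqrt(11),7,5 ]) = [ - 6, sqrt( 3)/3, sqrt(5 ), E,  E, sqrt( 11), 5,7,  8*sqrt( 7 ) ] 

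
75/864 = 25/288 = 0.09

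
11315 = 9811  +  1504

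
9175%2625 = 1300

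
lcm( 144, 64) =576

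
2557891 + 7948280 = 10506171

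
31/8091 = 1/261 = 0.00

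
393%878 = 393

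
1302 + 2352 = 3654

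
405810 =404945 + 865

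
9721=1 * 9721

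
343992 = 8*42999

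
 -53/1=  -  53 = - 53.00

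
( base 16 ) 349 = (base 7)2311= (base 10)841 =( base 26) 169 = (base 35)O1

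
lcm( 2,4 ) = 4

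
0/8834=0 =0.00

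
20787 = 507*41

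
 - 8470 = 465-8935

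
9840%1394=82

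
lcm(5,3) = 15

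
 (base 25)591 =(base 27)4G3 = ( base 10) 3351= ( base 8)6427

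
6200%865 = 145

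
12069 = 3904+8165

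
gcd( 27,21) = 3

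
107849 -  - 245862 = 353711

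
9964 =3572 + 6392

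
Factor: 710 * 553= 392630 = 2^1 * 5^1*  7^1*71^1*79^1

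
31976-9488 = 22488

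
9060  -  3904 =5156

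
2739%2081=658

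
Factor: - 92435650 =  - 2^1*5^2 * 1848713^1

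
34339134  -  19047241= 15291893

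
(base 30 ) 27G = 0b11111101010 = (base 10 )2026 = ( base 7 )5623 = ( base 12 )120A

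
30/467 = 30/467 =0.06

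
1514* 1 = 1514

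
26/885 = 26/885 =0.03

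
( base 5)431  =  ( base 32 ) 3k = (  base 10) 116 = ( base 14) 84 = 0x74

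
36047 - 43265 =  - 7218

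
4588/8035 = 4588/8035   =  0.57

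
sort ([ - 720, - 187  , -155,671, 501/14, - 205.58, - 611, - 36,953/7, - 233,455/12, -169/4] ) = [ - 720, - 611, - 233,  -  205.58, - 187, - 155,  -  169/4, - 36,501/14, 455/12, 953/7, 671] 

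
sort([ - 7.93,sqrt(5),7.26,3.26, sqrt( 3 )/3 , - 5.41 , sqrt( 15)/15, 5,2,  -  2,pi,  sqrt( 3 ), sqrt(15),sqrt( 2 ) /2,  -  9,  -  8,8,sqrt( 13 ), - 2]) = [  -  9 ,  -  8, - 7.93, - 5.41, - 2 ,  -  2,sqrt( 15)/15,sqrt( 3 )/3, sqrt(2)/2 , sqrt(3), 2, sqrt (5 ) , pi, 3.26,sqrt(13 ),sqrt( 15), 5,7.26,8] 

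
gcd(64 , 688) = 16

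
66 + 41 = 107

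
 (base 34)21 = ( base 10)69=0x45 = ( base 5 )234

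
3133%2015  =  1118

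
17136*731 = 12526416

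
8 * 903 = 7224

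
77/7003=77/7003=0.01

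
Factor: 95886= 2^1*3^2* 7^1 * 761^1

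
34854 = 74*471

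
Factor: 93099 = 3^1 * 31033^1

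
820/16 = 51  +  1/4=51.25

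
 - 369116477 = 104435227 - 473551704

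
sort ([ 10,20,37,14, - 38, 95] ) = [ - 38,10, 14,20,37,95]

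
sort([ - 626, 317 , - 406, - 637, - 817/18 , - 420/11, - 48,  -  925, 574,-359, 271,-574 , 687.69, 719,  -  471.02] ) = [ - 925,  -  637, - 626, - 574, - 471.02, - 406, - 359, - 48,-817/18,-420/11,  271, 317,  574, 687.69,719] 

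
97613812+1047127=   98660939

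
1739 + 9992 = 11731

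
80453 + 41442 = 121895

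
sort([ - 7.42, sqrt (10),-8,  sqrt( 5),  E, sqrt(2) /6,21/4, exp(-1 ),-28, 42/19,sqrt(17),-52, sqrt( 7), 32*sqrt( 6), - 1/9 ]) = [ - 52, -28 , - 8, - 7.42,  -  1/9,  sqrt (2) /6, exp(-1),  42/19, sqrt( 5 ) , sqrt( 7), E,sqrt( 10), sqrt( 17) , 21/4, 32*sqrt( 6)]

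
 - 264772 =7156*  ( - 37 ) 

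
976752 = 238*4104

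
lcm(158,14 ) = 1106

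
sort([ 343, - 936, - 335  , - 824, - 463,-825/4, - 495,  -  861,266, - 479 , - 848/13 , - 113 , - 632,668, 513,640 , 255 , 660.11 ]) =[ - 936  , - 861, - 824, - 632, - 495, - 479, - 463, - 335, - 825/4,-113 , - 848/13, 255 , 266,343,513, 640 , 660.11, 668] 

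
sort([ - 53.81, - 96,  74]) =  [ - 96, -53.81,74 ]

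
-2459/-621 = 2459/621  =  3.96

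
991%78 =55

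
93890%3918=3776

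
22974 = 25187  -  2213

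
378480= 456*830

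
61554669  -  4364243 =57190426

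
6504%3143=218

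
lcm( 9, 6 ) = 18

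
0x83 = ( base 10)131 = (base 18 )75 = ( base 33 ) 3w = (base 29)4F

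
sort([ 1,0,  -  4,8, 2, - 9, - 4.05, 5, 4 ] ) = [ - 9, -4.05, - 4 , 0,1, 2 , 4, 5, 8 ]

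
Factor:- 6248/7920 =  - 71/90 = - 2^(-1) * 3^( - 2)*5^ ( - 1) * 71^1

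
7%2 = 1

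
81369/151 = 81369/151=538.87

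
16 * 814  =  13024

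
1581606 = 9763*162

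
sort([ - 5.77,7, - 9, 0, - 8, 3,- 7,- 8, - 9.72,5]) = [-9.72,  -  9, - 8, - 8, - 7 , - 5.77, 0, 3 , 5, 7] 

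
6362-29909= - 23547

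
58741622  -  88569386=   -  29827764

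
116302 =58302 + 58000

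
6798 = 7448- 650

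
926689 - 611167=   315522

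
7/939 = 7/939  =  0.01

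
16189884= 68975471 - 52785587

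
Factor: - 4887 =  - 3^3*181^1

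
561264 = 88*6378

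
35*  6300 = 220500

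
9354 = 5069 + 4285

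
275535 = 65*4239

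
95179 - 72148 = 23031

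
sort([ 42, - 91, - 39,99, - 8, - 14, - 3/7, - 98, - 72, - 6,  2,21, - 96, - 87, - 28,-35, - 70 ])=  [-98,-96, - 91,-87, - 72 ,-70, - 39 , - 35, -28, - 14, - 8, - 6, - 3/7, 2,21,42,99]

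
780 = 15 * 52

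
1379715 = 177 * 7795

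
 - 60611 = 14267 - 74878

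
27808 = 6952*4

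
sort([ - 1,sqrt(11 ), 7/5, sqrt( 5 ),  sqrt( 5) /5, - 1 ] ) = [ - 1,-1,  sqrt( 5 ) /5,7/5,sqrt( 5),sqrt (11)]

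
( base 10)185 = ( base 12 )135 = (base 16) b9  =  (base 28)6h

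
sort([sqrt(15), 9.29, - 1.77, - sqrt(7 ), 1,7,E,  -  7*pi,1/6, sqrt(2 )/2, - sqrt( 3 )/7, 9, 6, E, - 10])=[  -  7*pi, - 10,-sqrt( 7),-1.77, - sqrt(3) /7,1/6,sqrt(2 ) /2,1, E,E, sqrt(15),6,7,9 , 9.29] 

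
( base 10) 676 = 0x2a4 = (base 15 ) 301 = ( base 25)121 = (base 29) N9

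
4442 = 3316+1126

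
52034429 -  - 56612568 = 108646997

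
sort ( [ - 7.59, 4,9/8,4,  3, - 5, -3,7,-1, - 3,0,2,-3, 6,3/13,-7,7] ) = [ - 7.59,-7, - 5, -3, - 3,- 3, - 1, 0,3/13,9/8,2, 3, 4,4,6,7, 7] 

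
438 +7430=7868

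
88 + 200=288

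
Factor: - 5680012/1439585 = -2^2*5^(-1)*7^( - 1)*13^1*19^1*5749^1*41131^ ( - 1)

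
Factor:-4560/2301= - 1520/767 = - 2^4*5^1*13^( - 1)*19^1*59^( - 1)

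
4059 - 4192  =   - 133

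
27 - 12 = 15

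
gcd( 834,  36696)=834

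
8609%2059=373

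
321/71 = 321/71 = 4.52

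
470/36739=470/36739 = 0.01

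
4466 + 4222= 8688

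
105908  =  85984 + 19924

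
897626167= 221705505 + 675920662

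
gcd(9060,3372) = 12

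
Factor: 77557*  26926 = 2^1 * 13463^1*77557^1 = 2088299782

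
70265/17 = 4133 + 4/17 = 4133.24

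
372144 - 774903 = -402759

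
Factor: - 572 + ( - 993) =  - 1565 = - 5^1*313^1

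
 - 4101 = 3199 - 7300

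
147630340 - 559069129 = - 411438789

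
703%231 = 10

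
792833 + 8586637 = 9379470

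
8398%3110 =2178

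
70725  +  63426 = 134151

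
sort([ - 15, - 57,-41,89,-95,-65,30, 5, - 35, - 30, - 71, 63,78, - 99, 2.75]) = [-99 , - 95,- 71, - 65,-57, - 41  , - 35, - 30, - 15,  2.75,5, 30,63,78, 89]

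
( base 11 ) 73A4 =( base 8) 23102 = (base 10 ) 9794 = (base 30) AQE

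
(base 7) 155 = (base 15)5E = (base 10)89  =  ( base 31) 2R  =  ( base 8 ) 131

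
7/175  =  1/25=0.04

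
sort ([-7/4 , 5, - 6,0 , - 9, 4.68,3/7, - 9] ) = [  -  9, - 9, - 6, - 7/4, 0, 3/7,4.68,5 ]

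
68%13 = 3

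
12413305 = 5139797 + 7273508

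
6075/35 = 1215/7 =173.57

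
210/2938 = 105/1469 =0.07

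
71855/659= 109 + 24/659 = 109.04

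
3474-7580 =-4106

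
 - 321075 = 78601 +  - 399676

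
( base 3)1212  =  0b110010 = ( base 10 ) 50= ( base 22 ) 26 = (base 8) 62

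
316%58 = 26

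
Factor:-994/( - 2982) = 1/3 = 3^(  -  1)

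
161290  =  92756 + 68534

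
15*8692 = 130380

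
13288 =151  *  88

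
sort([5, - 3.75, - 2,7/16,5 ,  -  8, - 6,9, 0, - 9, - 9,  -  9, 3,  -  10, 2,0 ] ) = [ - 10, - 9, - 9, - 9,-8,-6, - 3.75,-2, 0  ,  0, 7/16, 2, 3, 5, 5, 9]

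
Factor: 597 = 3^1*199^1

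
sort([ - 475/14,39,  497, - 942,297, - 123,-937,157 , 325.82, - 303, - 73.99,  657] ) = [ - 942, - 937, - 303, - 123, - 73.99, - 475/14  ,  39  ,  157,  297,325.82,  497,657]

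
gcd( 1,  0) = 1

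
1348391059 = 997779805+350611254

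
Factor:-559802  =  -2^1*113^1*2477^1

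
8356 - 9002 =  - 646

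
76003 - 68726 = 7277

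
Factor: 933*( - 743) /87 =  -  231073/29 = - 29^(-1)*311^1*743^1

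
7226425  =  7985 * 905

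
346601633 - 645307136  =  - 298705503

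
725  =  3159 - 2434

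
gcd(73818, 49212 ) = 24606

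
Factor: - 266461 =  - 13^1*103^1*199^1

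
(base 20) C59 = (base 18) f2d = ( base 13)2308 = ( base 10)4909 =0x132D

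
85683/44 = 85683/44  =  1947.34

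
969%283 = 120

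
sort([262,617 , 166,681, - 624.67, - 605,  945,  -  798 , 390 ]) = [ - 798,  -  624.67, - 605,  166, 262, 390, 617,681, 945 ] 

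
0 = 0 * 38415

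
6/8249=6/8249 = 0.00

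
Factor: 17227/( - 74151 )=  -23/99   =  -  3^( -2 )*11^( - 1 )*23^1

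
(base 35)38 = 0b1110001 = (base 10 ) 113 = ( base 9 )135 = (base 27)45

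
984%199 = 188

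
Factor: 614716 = 2^2*227^1*677^1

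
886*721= 638806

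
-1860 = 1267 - 3127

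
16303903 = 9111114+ 7192789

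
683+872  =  1555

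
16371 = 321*51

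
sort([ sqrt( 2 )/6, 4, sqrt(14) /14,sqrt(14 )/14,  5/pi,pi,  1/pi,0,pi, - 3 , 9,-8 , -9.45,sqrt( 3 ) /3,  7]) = [ - 9.45, - 8, - 3,0, sqrt( 2)/6,  sqrt( 14)/14,sqrt (14) /14,1/pi, sqrt( 3 )/3, 5/pi, pi, pi,4, 7,9] 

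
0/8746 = 0 = 0.00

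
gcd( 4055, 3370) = 5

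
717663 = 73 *9831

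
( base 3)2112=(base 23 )2m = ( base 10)68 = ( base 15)48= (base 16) 44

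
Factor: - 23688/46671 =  - 168/331 = -2^3*3^1*7^1*331^(-1)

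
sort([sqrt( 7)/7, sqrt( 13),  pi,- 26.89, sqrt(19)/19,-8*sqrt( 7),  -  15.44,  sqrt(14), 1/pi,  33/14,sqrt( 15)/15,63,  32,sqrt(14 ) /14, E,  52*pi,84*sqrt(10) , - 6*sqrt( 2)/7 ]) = [-26.89, - 8 * sqrt(7), - 15.44, - 6*sqrt(2 )/7 , sqrt( 19)/19,sqrt(15)/15, sqrt(  14)/14 , 1/pi, sqrt ( 7)/7,33/14, E,pi, sqrt( 13), sqrt( 14 ),  32, 63, 52 *pi,84*sqrt(10)] 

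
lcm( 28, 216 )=1512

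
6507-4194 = 2313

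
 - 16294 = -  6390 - 9904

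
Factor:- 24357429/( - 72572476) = 2^( - 2 )*3^4*19^(-1) * 43^(-1) * 53^(-1) * 83^1 * 419^( - 1 )*3623^1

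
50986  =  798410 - 747424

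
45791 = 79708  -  33917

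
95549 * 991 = 94689059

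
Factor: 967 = 967^1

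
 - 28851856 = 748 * ( - 38572)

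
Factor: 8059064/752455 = 2^3*5^( - 1 )*11^(-1 )*13^1*13681^(-1)*77491^1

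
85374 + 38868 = 124242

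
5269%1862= 1545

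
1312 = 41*32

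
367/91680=367/91680=0.00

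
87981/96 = 29327/32=916.47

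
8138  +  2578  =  10716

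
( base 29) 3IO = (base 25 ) 4mj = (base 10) 3069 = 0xbfd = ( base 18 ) 989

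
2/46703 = 2/46703= 0.00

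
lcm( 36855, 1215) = 110565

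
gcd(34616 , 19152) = 8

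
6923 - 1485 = 5438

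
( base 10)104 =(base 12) 88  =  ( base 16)68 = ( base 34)32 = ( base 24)48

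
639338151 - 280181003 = 359157148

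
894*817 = 730398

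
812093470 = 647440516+164652954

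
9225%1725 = 600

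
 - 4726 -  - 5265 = 539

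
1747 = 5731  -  3984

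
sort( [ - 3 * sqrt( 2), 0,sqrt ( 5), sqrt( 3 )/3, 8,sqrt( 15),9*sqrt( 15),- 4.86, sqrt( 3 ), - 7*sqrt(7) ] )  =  [ - 7*sqrt(7 ), - 4.86, - 3*sqrt( 2), 0, sqrt( 3)/3,sqrt(3), sqrt( 5 ), sqrt (15 ), 8, 9 * sqrt(  15) ]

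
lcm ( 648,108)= 648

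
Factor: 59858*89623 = 2^1 *19^1*53^1*89^1*173^2 = 5364653534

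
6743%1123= 5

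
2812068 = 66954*42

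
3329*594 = 1977426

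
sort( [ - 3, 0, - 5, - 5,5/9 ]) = [ - 5, - 5, - 3,0 , 5/9]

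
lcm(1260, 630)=1260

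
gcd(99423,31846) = 1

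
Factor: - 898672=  - 2^4*56167^1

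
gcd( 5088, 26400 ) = 96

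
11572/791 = 11572/791 = 14.63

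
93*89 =8277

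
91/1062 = 91/1062 = 0.09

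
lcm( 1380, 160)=11040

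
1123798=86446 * 13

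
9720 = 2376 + 7344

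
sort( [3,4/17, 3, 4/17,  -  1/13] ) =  [ - 1/13,  4/17, 4/17, 3,3 ] 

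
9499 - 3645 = 5854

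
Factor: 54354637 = 54354637^1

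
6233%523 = 480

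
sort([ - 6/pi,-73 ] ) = [ - 73 , - 6/pi ]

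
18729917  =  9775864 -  - 8954053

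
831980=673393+158587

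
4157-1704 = 2453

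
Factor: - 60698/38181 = -62/39= - 2^1* 3^(  -  1) * 13^( - 1)*31^1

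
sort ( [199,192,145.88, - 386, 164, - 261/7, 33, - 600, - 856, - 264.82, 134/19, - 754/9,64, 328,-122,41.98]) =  [ - 856, - 600, - 386, - 264.82, - 122, - 754/9, - 261/7, 134/19, 33, 41.98,64,145.88, 164, 192,199,328]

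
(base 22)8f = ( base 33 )5Q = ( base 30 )6b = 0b10111111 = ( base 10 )191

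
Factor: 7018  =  2^1*11^2*29^1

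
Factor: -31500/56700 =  - 3^( - 2 )*5^1 = - 5/9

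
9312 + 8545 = 17857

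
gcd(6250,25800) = 50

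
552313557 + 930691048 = 1483004605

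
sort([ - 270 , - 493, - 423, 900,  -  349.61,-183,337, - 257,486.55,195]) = [-493, - 423, -349.61, - 270, - 257, - 183, 195,337, 486.55,900]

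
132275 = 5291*25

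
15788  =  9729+6059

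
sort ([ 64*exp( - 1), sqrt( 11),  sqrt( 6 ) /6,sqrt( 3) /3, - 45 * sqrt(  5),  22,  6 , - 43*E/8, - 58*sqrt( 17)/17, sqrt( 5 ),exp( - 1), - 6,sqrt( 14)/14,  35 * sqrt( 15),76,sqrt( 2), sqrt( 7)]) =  [-45 *sqrt( 5), - 43*E/8,- 58*sqrt( 17 ) /17, - 6,sqrt( 14) /14, exp( - 1 ),sqrt( 6) /6,sqrt( 3)/3 , sqrt(2), sqrt ( 5),sqrt(7),sqrt(11),  6,22, 64*exp( - 1 ),76,35*sqrt( 15 )]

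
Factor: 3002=2^1*19^1 * 79^1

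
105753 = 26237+79516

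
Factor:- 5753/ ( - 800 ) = 2^ ( - 5 )*5^ (-2)*11^1 * 523^1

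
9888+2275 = 12163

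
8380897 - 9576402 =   -  1195505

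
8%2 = 0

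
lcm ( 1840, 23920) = 23920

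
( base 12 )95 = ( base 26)49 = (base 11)a3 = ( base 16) 71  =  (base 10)113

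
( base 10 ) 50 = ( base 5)200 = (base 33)1H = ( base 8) 62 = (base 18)2E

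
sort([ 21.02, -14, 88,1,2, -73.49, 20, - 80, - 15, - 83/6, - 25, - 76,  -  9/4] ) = [ - 80 ,-76,  -  73.49, - 25, - 15,-14, - 83/6, - 9/4,1, 2,20, 21.02,88] 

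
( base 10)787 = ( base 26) 147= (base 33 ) NS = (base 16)313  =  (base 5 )11122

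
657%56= 41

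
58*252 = 14616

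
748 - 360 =388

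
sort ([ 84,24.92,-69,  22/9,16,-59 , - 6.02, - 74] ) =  [-74, - 69,- 59, - 6.02, 22/9  ,  16,24.92,84 ] 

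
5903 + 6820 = 12723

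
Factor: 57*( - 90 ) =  -5130  =  - 2^1*3^3*5^1 * 19^1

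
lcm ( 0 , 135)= 0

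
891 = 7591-6700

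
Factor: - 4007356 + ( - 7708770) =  - 2^1*653^1 *8971^1 = - 11716126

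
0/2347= 0 = 0.00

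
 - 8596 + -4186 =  - 12782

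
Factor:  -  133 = - 7^1*19^1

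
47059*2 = 94118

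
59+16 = 75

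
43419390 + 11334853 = 54754243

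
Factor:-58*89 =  - 2^1 * 29^1 * 89^1 = - 5162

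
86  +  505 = 591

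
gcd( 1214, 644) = 2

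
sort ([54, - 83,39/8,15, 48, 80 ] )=[ - 83, 39/8,  15, 48, 54, 80]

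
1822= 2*911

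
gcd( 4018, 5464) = 2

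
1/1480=1/1480 = 0.00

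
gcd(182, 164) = 2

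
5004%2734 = 2270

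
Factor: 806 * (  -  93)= - 2^1 * 3^1*13^1 *31^2 = - 74958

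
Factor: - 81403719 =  - 3^1*27134573^1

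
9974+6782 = 16756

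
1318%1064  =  254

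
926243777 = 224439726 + 701804051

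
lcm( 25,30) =150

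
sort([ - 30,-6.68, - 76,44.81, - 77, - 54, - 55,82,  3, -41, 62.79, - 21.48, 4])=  [ - 77, - 76, - 55, - 54, - 41,-30, - 21.48,-6.68,3, 4,44.81 , 62.79,82 ] 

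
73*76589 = 5590997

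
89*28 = 2492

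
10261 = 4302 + 5959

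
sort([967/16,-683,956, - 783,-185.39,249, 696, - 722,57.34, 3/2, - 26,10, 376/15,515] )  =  [-783,  -  722, - 683, - 185.39, - 26,  3/2 , 10,376/15,57.34,967/16,  249,515, 696,956 ]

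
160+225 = 385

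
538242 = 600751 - 62509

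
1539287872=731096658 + 808191214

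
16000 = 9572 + 6428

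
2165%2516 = 2165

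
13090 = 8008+5082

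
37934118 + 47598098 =85532216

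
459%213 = 33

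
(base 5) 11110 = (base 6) 3340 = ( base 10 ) 780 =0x30C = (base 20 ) 1J0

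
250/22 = 125/11 = 11.36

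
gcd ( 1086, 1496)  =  2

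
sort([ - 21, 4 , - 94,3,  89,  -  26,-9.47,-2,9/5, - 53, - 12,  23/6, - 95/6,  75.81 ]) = [ - 94, - 53, - 26, -21, - 95/6, - 12,-9.47, - 2,  9/5, 3,  23/6, 4, 75.81, 89]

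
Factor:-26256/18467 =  - 2^4*3^1* 59^( - 1 )*313^(  -  1)*547^1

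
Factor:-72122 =-2^1 * 36061^1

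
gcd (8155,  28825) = 5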